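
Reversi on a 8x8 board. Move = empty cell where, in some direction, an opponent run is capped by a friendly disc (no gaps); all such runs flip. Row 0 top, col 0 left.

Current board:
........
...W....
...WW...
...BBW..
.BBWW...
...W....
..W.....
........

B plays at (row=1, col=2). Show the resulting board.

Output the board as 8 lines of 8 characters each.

Answer: ........
..BW....
...BW...
...BBW..
.BBWW...
...W....
..W.....
........

Derivation:
Place B at (1,2); scan 8 dirs for brackets.
Dir NW: first cell '.' (not opp) -> no flip
Dir N: first cell '.' (not opp) -> no flip
Dir NE: first cell '.' (not opp) -> no flip
Dir W: first cell '.' (not opp) -> no flip
Dir E: opp run (1,3), next='.' -> no flip
Dir SW: first cell '.' (not opp) -> no flip
Dir S: first cell '.' (not opp) -> no flip
Dir SE: opp run (2,3) capped by B -> flip
All flips: (2,3)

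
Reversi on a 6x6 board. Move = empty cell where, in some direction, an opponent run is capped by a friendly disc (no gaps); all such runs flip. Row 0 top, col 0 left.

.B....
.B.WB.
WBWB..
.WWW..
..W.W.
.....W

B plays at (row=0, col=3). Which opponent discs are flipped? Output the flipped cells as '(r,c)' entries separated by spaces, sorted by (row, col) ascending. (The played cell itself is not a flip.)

Answer: (1,3)

Derivation:
Dir NW: edge -> no flip
Dir N: edge -> no flip
Dir NE: edge -> no flip
Dir W: first cell '.' (not opp) -> no flip
Dir E: first cell '.' (not opp) -> no flip
Dir SW: first cell '.' (not opp) -> no flip
Dir S: opp run (1,3) capped by B -> flip
Dir SE: first cell 'B' (not opp) -> no flip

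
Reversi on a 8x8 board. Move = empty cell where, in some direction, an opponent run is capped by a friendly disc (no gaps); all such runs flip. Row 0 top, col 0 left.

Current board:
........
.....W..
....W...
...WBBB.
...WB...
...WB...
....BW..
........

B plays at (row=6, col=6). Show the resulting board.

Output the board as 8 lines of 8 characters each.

Place B at (6,6); scan 8 dirs for brackets.
Dir NW: first cell '.' (not opp) -> no flip
Dir N: first cell '.' (not opp) -> no flip
Dir NE: first cell '.' (not opp) -> no flip
Dir W: opp run (6,5) capped by B -> flip
Dir E: first cell '.' (not opp) -> no flip
Dir SW: first cell '.' (not opp) -> no flip
Dir S: first cell '.' (not opp) -> no flip
Dir SE: first cell '.' (not opp) -> no flip
All flips: (6,5)

Answer: ........
.....W..
....W...
...WBBB.
...WB...
...WB...
....BBB.
........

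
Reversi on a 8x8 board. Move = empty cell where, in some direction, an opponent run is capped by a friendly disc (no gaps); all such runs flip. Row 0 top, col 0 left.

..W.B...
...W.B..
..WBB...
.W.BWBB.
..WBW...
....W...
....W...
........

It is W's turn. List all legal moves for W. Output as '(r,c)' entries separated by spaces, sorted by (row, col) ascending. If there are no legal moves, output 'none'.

(0,3): no bracket -> illegal
(0,5): no bracket -> illegal
(0,6): flips 3 -> legal
(1,2): flips 1 -> legal
(1,4): flips 1 -> legal
(1,6): no bracket -> illegal
(2,5): flips 2 -> legal
(2,6): flips 1 -> legal
(2,7): no bracket -> illegal
(3,2): flips 2 -> legal
(3,7): flips 2 -> legal
(4,5): no bracket -> illegal
(4,6): flips 2 -> legal
(4,7): no bracket -> illegal
(5,2): flips 1 -> legal
(5,3): flips 3 -> legal

Answer: (0,6) (1,2) (1,4) (2,5) (2,6) (3,2) (3,7) (4,6) (5,2) (5,3)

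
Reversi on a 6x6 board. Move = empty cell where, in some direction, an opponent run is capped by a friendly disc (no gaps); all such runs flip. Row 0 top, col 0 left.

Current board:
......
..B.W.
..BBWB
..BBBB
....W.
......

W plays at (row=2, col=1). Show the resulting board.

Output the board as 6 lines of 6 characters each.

Answer: ......
..B.W.
.WWWWB
..BBBB
....W.
......

Derivation:
Place W at (2,1); scan 8 dirs for brackets.
Dir NW: first cell '.' (not opp) -> no flip
Dir N: first cell '.' (not opp) -> no flip
Dir NE: opp run (1,2), next='.' -> no flip
Dir W: first cell '.' (not opp) -> no flip
Dir E: opp run (2,2) (2,3) capped by W -> flip
Dir SW: first cell '.' (not opp) -> no flip
Dir S: first cell '.' (not opp) -> no flip
Dir SE: opp run (3,2), next='.' -> no flip
All flips: (2,2) (2,3)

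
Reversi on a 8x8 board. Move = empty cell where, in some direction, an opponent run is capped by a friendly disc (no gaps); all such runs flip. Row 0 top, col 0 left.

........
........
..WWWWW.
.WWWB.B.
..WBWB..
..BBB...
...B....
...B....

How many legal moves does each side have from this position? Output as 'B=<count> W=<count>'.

Answer: B=9 W=8

Derivation:
-- B to move --
(1,1): no bracket -> illegal
(1,2): flips 4 -> legal
(1,3): flips 2 -> legal
(1,4): flips 2 -> legal
(1,5): no bracket -> illegal
(1,6): flips 2 -> legal
(1,7): no bracket -> illegal
(2,0): flips 2 -> legal
(2,1): flips 1 -> legal
(2,7): no bracket -> illegal
(3,0): flips 3 -> legal
(3,5): flips 1 -> legal
(3,7): no bracket -> illegal
(4,0): no bracket -> illegal
(4,1): flips 1 -> legal
(5,1): no bracket -> illegal
(5,5): no bracket -> illegal
B mobility = 9
-- W to move --
(2,7): no bracket -> illegal
(3,5): flips 1 -> legal
(3,7): no bracket -> illegal
(4,1): no bracket -> illegal
(4,6): flips 2 -> legal
(4,7): flips 1 -> legal
(5,1): no bracket -> illegal
(5,5): no bracket -> illegal
(5,6): flips 2 -> legal
(6,1): flips 3 -> legal
(6,2): flips 2 -> legal
(6,4): flips 2 -> legal
(6,5): flips 2 -> legal
(7,2): no bracket -> illegal
(7,4): no bracket -> illegal
W mobility = 8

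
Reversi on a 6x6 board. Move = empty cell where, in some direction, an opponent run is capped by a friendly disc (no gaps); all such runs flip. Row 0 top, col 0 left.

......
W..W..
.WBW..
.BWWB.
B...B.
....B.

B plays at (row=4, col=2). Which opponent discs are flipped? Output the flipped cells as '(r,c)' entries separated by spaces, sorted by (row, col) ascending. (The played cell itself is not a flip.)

Answer: (3,2)

Derivation:
Dir NW: first cell 'B' (not opp) -> no flip
Dir N: opp run (3,2) capped by B -> flip
Dir NE: opp run (3,3), next='.' -> no flip
Dir W: first cell '.' (not opp) -> no flip
Dir E: first cell '.' (not opp) -> no flip
Dir SW: first cell '.' (not opp) -> no flip
Dir S: first cell '.' (not opp) -> no flip
Dir SE: first cell '.' (not opp) -> no flip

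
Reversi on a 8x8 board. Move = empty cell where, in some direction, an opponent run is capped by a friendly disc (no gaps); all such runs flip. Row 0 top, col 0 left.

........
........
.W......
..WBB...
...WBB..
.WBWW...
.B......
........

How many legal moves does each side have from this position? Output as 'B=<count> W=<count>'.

Answer: B=8 W=8

Derivation:
-- B to move --
(1,0): no bracket -> illegal
(1,1): no bracket -> illegal
(1,2): no bracket -> illegal
(2,0): no bracket -> illegal
(2,2): no bracket -> illegal
(2,3): no bracket -> illegal
(3,0): no bracket -> illegal
(3,1): flips 1 -> legal
(4,0): no bracket -> illegal
(4,1): flips 1 -> legal
(4,2): flips 1 -> legal
(5,0): flips 1 -> legal
(5,5): flips 2 -> legal
(6,0): no bracket -> illegal
(6,2): flips 1 -> legal
(6,3): flips 3 -> legal
(6,4): flips 1 -> legal
(6,5): no bracket -> illegal
B mobility = 8
-- W to move --
(2,2): no bracket -> illegal
(2,3): flips 1 -> legal
(2,4): flips 2 -> legal
(2,5): flips 1 -> legal
(3,5): flips 3 -> legal
(3,6): flips 1 -> legal
(4,1): no bracket -> illegal
(4,2): no bracket -> illegal
(4,6): flips 2 -> legal
(5,0): no bracket -> illegal
(5,5): no bracket -> illegal
(5,6): no bracket -> illegal
(6,0): no bracket -> illegal
(6,2): no bracket -> illegal
(6,3): no bracket -> illegal
(7,0): flips 2 -> legal
(7,1): flips 1 -> legal
(7,2): no bracket -> illegal
W mobility = 8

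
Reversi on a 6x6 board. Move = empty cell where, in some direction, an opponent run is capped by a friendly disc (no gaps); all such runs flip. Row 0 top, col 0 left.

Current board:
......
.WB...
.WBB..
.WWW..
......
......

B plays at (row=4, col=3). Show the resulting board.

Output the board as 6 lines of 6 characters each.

Place B at (4,3); scan 8 dirs for brackets.
Dir NW: opp run (3,2) (2,1), next='.' -> no flip
Dir N: opp run (3,3) capped by B -> flip
Dir NE: first cell '.' (not opp) -> no flip
Dir W: first cell '.' (not opp) -> no flip
Dir E: first cell '.' (not opp) -> no flip
Dir SW: first cell '.' (not opp) -> no flip
Dir S: first cell '.' (not opp) -> no flip
Dir SE: first cell '.' (not opp) -> no flip
All flips: (3,3)

Answer: ......
.WB...
.WBB..
.WWB..
...B..
......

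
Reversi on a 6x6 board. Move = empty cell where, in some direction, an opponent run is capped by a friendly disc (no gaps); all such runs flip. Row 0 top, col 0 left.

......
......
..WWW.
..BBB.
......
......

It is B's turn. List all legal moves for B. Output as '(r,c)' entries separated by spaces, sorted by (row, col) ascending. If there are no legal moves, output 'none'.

Answer: (1,1) (1,2) (1,3) (1,4) (1,5)

Derivation:
(1,1): flips 1 -> legal
(1,2): flips 2 -> legal
(1,3): flips 1 -> legal
(1,4): flips 2 -> legal
(1,5): flips 1 -> legal
(2,1): no bracket -> illegal
(2,5): no bracket -> illegal
(3,1): no bracket -> illegal
(3,5): no bracket -> illegal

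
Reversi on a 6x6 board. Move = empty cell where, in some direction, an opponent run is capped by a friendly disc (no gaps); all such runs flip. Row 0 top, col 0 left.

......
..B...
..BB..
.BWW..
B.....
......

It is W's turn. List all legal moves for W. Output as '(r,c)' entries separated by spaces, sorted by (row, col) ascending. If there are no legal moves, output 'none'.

Answer: (0,2) (1,1) (1,3) (1,4) (3,0)

Derivation:
(0,1): no bracket -> illegal
(0,2): flips 2 -> legal
(0,3): no bracket -> illegal
(1,1): flips 1 -> legal
(1,3): flips 1 -> legal
(1,4): flips 1 -> legal
(2,0): no bracket -> illegal
(2,1): no bracket -> illegal
(2,4): no bracket -> illegal
(3,0): flips 1 -> legal
(3,4): no bracket -> illegal
(4,1): no bracket -> illegal
(4,2): no bracket -> illegal
(5,0): no bracket -> illegal
(5,1): no bracket -> illegal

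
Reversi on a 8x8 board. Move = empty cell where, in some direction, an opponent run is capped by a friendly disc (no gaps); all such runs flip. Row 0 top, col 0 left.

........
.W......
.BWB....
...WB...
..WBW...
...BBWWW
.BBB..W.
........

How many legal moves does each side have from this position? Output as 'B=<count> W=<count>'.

-- B to move --
(0,0): no bracket -> illegal
(0,1): flips 1 -> legal
(0,2): no bracket -> illegal
(1,0): no bracket -> illegal
(1,2): no bracket -> illegal
(1,3): no bracket -> illegal
(2,0): no bracket -> illegal
(2,4): no bracket -> illegal
(3,1): flips 1 -> legal
(3,2): flips 1 -> legal
(3,5): flips 1 -> legal
(4,1): flips 1 -> legal
(4,5): flips 1 -> legal
(4,6): no bracket -> illegal
(4,7): no bracket -> illegal
(5,1): no bracket -> illegal
(5,2): no bracket -> illegal
(6,4): no bracket -> illegal
(6,5): no bracket -> illegal
(6,7): no bracket -> illegal
(7,5): no bracket -> illegal
(7,6): no bracket -> illegal
(7,7): no bracket -> illegal
B mobility = 6
-- W to move --
(1,0): no bracket -> illegal
(1,2): no bracket -> illegal
(1,3): flips 1 -> legal
(1,4): no bracket -> illegal
(2,0): flips 1 -> legal
(2,4): flips 2 -> legal
(2,5): no bracket -> illegal
(3,0): no bracket -> illegal
(3,1): flips 1 -> legal
(3,2): no bracket -> illegal
(3,5): flips 1 -> legal
(4,5): no bracket -> illegal
(5,0): no bracket -> illegal
(5,1): no bracket -> illegal
(5,2): flips 2 -> legal
(6,0): no bracket -> illegal
(6,4): flips 2 -> legal
(6,5): no bracket -> illegal
(7,0): no bracket -> illegal
(7,1): flips 2 -> legal
(7,2): no bracket -> illegal
(7,3): flips 3 -> legal
(7,4): no bracket -> illegal
W mobility = 9

Answer: B=6 W=9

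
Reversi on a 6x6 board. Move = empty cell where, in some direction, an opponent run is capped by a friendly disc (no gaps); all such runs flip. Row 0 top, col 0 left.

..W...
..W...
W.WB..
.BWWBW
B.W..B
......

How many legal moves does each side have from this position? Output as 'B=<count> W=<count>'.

-- B to move --
(0,1): flips 1 -> legal
(0,3): no bracket -> illegal
(1,0): no bracket -> illegal
(1,1): no bracket -> illegal
(1,3): flips 1 -> legal
(2,1): flips 1 -> legal
(2,4): no bracket -> illegal
(2,5): flips 1 -> legal
(3,0): no bracket -> illegal
(4,1): flips 1 -> legal
(4,3): flips 1 -> legal
(4,4): no bracket -> illegal
(5,1): no bracket -> illegal
(5,2): no bracket -> illegal
(5,3): flips 1 -> legal
B mobility = 7
-- W to move --
(1,3): flips 1 -> legal
(1,4): flips 1 -> legal
(2,1): no bracket -> illegal
(2,4): flips 1 -> legal
(2,5): no bracket -> illegal
(3,0): flips 1 -> legal
(4,1): no bracket -> illegal
(4,3): no bracket -> illegal
(4,4): no bracket -> illegal
(5,0): no bracket -> illegal
(5,1): no bracket -> illegal
(5,4): no bracket -> illegal
(5,5): flips 1 -> legal
W mobility = 5

Answer: B=7 W=5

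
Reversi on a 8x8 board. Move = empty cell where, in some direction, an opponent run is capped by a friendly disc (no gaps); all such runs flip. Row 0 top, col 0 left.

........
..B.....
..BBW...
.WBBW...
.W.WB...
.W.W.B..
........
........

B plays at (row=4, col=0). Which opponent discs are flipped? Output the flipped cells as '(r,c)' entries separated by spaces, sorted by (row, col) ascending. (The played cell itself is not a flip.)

Dir NW: edge -> no flip
Dir N: first cell '.' (not opp) -> no flip
Dir NE: opp run (3,1) capped by B -> flip
Dir W: edge -> no flip
Dir E: opp run (4,1), next='.' -> no flip
Dir SW: edge -> no flip
Dir S: first cell '.' (not opp) -> no flip
Dir SE: opp run (5,1), next='.' -> no flip

Answer: (3,1)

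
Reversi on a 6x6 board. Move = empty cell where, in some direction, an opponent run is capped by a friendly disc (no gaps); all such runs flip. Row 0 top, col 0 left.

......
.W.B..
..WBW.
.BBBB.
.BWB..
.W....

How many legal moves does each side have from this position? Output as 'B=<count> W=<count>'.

Answer: B=9 W=6

Derivation:
-- B to move --
(0,0): flips 2 -> legal
(0,1): no bracket -> illegal
(0,2): no bracket -> illegal
(1,0): no bracket -> illegal
(1,2): flips 1 -> legal
(1,4): flips 1 -> legal
(1,5): flips 1 -> legal
(2,0): no bracket -> illegal
(2,1): flips 1 -> legal
(2,5): flips 1 -> legal
(3,5): flips 1 -> legal
(4,0): no bracket -> illegal
(5,0): no bracket -> illegal
(5,2): flips 1 -> legal
(5,3): flips 1 -> legal
B mobility = 9
-- W to move --
(0,2): flips 1 -> legal
(0,3): no bracket -> illegal
(0,4): flips 1 -> legal
(1,2): no bracket -> illegal
(1,4): no bracket -> illegal
(2,0): flips 1 -> legal
(2,1): flips 2 -> legal
(2,5): no bracket -> illegal
(3,0): no bracket -> illegal
(3,5): no bracket -> illegal
(4,0): flips 2 -> legal
(4,4): flips 3 -> legal
(4,5): no bracket -> illegal
(5,0): no bracket -> illegal
(5,2): no bracket -> illegal
(5,3): no bracket -> illegal
(5,4): no bracket -> illegal
W mobility = 6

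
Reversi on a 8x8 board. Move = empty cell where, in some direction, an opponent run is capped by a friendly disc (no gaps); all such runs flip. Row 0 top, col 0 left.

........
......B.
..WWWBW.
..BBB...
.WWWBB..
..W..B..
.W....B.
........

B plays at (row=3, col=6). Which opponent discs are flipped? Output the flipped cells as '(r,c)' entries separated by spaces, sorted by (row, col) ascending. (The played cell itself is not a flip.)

Dir NW: first cell 'B' (not opp) -> no flip
Dir N: opp run (2,6) capped by B -> flip
Dir NE: first cell '.' (not opp) -> no flip
Dir W: first cell '.' (not opp) -> no flip
Dir E: first cell '.' (not opp) -> no flip
Dir SW: first cell 'B' (not opp) -> no flip
Dir S: first cell '.' (not opp) -> no flip
Dir SE: first cell '.' (not opp) -> no flip

Answer: (2,6)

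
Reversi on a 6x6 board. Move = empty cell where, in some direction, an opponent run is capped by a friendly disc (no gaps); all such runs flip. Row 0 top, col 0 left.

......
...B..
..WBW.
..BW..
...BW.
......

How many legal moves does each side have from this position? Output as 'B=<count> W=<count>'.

Answer: B=7 W=6

Derivation:
-- B to move --
(1,1): no bracket -> illegal
(1,2): flips 1 -> legal
(1,4): no bracket -> illegal
(1,5): no bracket -> illegal
(2,1): flips 1 -> legal
(2,5): flips 1 -> legal
(3,1): flips 1 -> legal
(3,4): flips 1 -> legal
(3,5): flips 1 -> legal
(4,2): no bracket -> illegal
(4,5): flips 1 -> legal
(5,3): no bracket -> illegal
(5,4): no bracket -> illegal
(5,5): no bracket -> illegal
B mobility = 7
-- W to move --
(0,2): flips 1 -> legal
(0,3): flips 2 -> legal
(0,4): flips 1 -> legal
(1,2): no bracket -> illegal
(1,4): no bracket -> illegal
(2,1): no bracket -> illegal
(3,1): flips 1 -> legal
(3,4): no bracket -> illegal
(4,1): no bracket -> illegal
(4,2): flips 2 -> legal
(5,2): no bracket -> illegal
(5,3): flips 1 -> legal
(5,4): no bracket -> illegal
W mobility = 6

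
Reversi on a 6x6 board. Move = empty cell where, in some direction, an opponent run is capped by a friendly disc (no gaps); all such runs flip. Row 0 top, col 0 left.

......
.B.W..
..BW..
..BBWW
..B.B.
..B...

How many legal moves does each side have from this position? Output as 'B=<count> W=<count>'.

-- B to move --
(0,2): no bracket -> illegal
(0,3): flips 2 -> legal
(0,4): flips 1 -> legal
(1,2): no bracket -> illegal
(1,4): flips 1 -> legal
(2,4): flips 2 -> legal
(2,5): no bracket -> illegal
(4,3): no bracket -> illegal
(4,5): no bracket -> illegal
B mobility = 4
-- W to move --
(0,0): no bracket -> illegal
(0,1): no bracket -> illegal
(0,2): no bracket -> illegal
(1,0): no bracket -> illegal
(1,2): no bracket -> illegal
(2,0): no bracket -> illegal
(2,1): flips 1 -> legal
(2,4): no bracket -> illegal
(3,1): flips 3 -> legal
(4,1): flips 1 -> legal
(4,3): flips 1 -> legal
(4,5): no bracket -> illegal
(5,1): no bracket -> illegal
(5,3): flips 1 -> legal
(5,4): flips 1 -> legal
(5,5): no bracket -> illegal
W mobility = 6

Answer: B=4 W=6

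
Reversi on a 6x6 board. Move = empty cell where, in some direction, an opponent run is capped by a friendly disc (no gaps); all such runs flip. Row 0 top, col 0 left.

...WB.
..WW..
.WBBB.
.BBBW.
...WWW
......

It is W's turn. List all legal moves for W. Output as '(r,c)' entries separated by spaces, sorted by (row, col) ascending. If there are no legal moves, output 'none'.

(0,5): flips 1 -> legal
(1,1): flips 2 -> legal
(1,4): flips 1 -> legal
(1,5): no bracket -> illegal
(2,0): no bracket -> illegal
(2,5): flips 3 -> legal
(3,0): flips 3 -> legal
(3,5): flips 1 -> legal
(4,0): flips 2 -> legal
(4,1): flips 1 -> legal
(4,2): flips 2 -> legal

Answer: (0,5) (1,1) (1,4) (2,5) (3,0) (3,5) (4,0) (4,1) (4,2)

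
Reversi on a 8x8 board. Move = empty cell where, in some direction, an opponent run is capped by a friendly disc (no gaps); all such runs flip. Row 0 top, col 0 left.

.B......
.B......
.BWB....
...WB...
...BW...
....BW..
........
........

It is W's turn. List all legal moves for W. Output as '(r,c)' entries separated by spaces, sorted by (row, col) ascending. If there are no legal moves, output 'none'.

Answer: (0,0) (1,3) (2,0) (2,4) (3,5) (4,2) (5,3) (6,4)

Derivation:
(0,0): flips 1 -> legal
(0,2): no bracket -> illegal
(1,0): no bracket -> illegal
(1,2): no bracket -> illegal
(1,3): flips 1 -> legal
(1,4): no bracket -> illegal
(2,0): flips 1 -> legal
(2,4): flips 2 -> legal
(2,5): no bracket -> illegal
(3,0): no bracket -> illegal
(3,1): no bracket -> illegal
(3,2): no bracket -> illegal
(3,5): flips 1 -> legal
(4,2): flips 1 -> legal
(4,5): no bracket -> illegal
(5,2): no bracket -> illegal
(5,3): flips 2 -> legal
(6,3): no bracket -> illegal
(6,4): flips 1 -> legal
(6,5): no bracket -> illegal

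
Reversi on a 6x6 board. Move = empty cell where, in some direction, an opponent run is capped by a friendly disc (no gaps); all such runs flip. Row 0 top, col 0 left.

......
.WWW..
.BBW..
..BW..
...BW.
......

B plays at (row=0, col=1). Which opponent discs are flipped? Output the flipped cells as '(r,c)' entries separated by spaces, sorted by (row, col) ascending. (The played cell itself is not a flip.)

Dir NW: edge -> no flip
Dir N: edge -> no flip
Dir NE: edge -> no flip
Dir W: first cell '.' (not opp) -> no flip
Dir E: first cell '.' (not opp) -> no flip
Dir SW: first cell '.' (not opp) -> no flip
Dir S: opp run (1,1) capped by B -> flip
Dir SE: opp run (1,2) (2,3), next='.' -> no flip

Answer: (1,1)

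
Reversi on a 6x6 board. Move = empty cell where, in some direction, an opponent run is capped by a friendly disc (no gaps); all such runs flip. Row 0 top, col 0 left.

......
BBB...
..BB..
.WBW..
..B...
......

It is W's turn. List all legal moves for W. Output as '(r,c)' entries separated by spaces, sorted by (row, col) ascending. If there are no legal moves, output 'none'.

Answer: (0,0) (1,3) (5,1) (5,3)

Derivation:
(0,0): flips 2 -> legal
(0,1): no bracket -> illegal
(0,2): no bracket -> illegal
(0,3): no bracket -> illegal
(1,3): flips 2 -> legal
(1,4): no bracket -> illegal
(2,0): no bracket -> illegal
(2,1): no bracket -> illegal
(2,4): no bracket -> illegal
(3,4): no bracket -> illegal
(4,1): no bracket -> illegal
(4,3): no bracket -> illegal
(5,1): flips 1 -> legal
(5,2): no bracket -> illegal
(5,3): flips 1 -> legal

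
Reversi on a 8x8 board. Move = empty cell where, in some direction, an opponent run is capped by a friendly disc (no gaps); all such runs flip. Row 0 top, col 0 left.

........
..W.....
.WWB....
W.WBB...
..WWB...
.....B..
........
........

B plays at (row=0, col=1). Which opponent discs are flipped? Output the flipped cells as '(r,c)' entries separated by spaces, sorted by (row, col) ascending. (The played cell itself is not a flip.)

Answer: (1,2)

Derivation:
Dir NW: edge -> no flip
Dir N: edge -> no flip
Dir NE: edge -> no flip
Dir W: first cell '.' (not opp) -> no flip
Dir E: first cell '.' (not opp) -> no flip
Dir SW: first cell '.' (not opp) -> no flip
Dir S: first cell '.' (not opp) -> no flip
Dir SE: opp run (1,2) capped by B -> flip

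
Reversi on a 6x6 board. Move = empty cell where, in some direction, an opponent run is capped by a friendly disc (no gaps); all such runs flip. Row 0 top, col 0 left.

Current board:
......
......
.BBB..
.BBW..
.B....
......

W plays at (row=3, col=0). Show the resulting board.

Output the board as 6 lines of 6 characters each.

Answer: ......
......
.BBB..
WWWW..
.B....
......

Derivation:
Place W at (3,0); scan 8 dirs for brackets.
Dir NW: edge -> no flip
Dir N: first cell '.' (not opp) -> no flip
Dir NE: opp run (2,1), next='.' -> no flip
Dir W: edge -> no flip
Dir E: opp run (3,1) (3,2) capped by W -> flip
Dir SW: edge -> no flip
Dir S: first cell '.' (not opp) -> no flip
Dir SE: opp run (4,1), next='.' -> no flip
All flips: (3,1) (3,2)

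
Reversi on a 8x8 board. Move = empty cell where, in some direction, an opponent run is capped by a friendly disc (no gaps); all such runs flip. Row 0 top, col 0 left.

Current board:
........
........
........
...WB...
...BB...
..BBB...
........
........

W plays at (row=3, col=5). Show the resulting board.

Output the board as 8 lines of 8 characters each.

Place W at (3,5); scan 8 dirs for brackets.
Dir NW: first cell '.' (not opp) -> no flip
Dir N: first cell '.' (not opp) -> no flip
Dir NE: first cell '.' (not opp) -> no flip
Dir W: opp run (3,4) capped by W -> flip
Dir E: first cell '.' (not opp) -> no flip
Dir SW: opp run (4,4) (5,3), next='.' -> no flip
Dir S: first cell '.' (not opp) -> no flip
Dir SE: first cell '.' (not opp) -> no flip
All flips: (3,4)

Answer: ........
........
........
...WWW..
...BB...
..BBB...
........
........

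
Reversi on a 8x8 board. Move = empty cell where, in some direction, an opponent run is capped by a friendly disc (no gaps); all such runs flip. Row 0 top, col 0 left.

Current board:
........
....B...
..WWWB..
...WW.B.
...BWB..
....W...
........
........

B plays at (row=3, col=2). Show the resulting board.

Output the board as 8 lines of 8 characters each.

Place B at (3,2); scan 8 dirs for brackets.
Dir NW: first cell '.' (not opp) -> no flip
Dir N: opp run (2,2), next='.' -> no flip
Dir NE: opp run (2,3) capped by B -> flip
Dir W: first cell '.' (not opp) -> no flip
Dir E: opp run (3,3) (3,4), next='.' -> no flip
Dir SW: first cell '.' (not opp) -> no flip
Dir S: first cell '.' (not opp) -> no flip
Dir SE: first cell 'B' (not opp) -> no flip
All flips: (2,3)

Answer: ........
....B...
..WBWB..
..BWW.B.
...BWB..
....W...
........
........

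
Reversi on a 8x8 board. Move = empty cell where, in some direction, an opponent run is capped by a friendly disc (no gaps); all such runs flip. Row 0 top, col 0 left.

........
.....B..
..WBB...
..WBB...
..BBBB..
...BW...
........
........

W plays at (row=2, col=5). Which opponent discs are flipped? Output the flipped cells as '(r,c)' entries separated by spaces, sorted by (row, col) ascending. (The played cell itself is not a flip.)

Dir NW: first cell '.' (not opp) -> no flip
Dir N: opp run (1,5), next='.' -> no flip
Dir NE: first cell '.' (not opp) -> no flip
Dir W: opp run (2,4) (2,3) capped by W -> flip
Dir E: first cell '.' (not opp) -> no flip
Dir SW: opp run (3,4) (4,3), next='.' -> no flip
Dir S: first cell '.' (not opp) -> no flip
Dir SE: first cell '.' (not opp) -> no flip

Answer: (2,3) (2,4)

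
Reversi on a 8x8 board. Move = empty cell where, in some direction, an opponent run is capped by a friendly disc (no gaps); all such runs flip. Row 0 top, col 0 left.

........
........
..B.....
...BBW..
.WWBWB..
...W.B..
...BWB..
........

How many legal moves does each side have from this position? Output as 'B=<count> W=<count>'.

-- B to move --
(2,4): no bracket -> illegal
(2,5): flips 1 -> legal
(2,6): no bracket -> illegal
(3,0): no bracket -> illegal
(3,1): no bracket -> illegal
(3,2): no bracket -> illegal
(3,6): flips 1 -> legal
(4,0): flips 2 -> legal
(4,6): no bracket -> illegal
(5,0): no bracket -> illegal
(5,1): flips 1 -> legal
(5,2): no bracket -> illegal
(5,4): flips 1 -> legal
(6,2): no bracket -> illegal
(7,3): flips 1 -> legal
(7,4): no bracket -> illegal
(7,5): no bracket -> illegal
B mobility = 6
-- W to move --
(1,1): flips 2 -> legal
(1,2): no bracket -> illegal
(1,3): no bracket -> illegal
(2,1): no bracket -> illegal
(2,3): flips 2 -> legal
(2,4): flips 2 -> legal
(2,5): no bracket -> illegal
(3,1): no bracket -> illegal
(3,2): flips 2 -> legal
(3,6): no bracket -> illegal
(4,6): flips 2 -> legal
(5,2): no bracket -> illegal
(5,4): no bracket -> illegal
(5,6): no bracket -> illegal
(6,2): flips 1 -> legal
(6,6): flips 2 -> legal
(7,2): no bracket -> illegal
(7,3): flips 1 -> legal
(7,4): no bracket -> illegal
(7,5): flips 3 -> legal
(7,6): no bracket -> illegal
W mobility = 9

Answer: B=6 W=9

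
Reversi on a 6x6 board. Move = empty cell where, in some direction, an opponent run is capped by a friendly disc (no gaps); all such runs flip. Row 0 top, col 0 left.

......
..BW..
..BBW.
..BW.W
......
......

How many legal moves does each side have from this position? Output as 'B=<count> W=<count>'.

Answer: B=7 W=3

Derivation:
-- B to move --
(0,2): no bracket -> illegal
(0,3): flips 1 -> legal
(0,4): flips 1 -> legal
(1,4): flips 1 -> legal
(1,5): no bracket -> illegal
(2,5): flips 1 -> legal
(3,4): flips 1 -> legal
(4,2): no bracket -> illegal
(4,3): flips 1 -> legal
(4,4): flips 1 -> legal
(4,5): no bracket -> illegal
B mobility = 7
-- W to move --
(0,1): no bracket -> illegal
(0,2): no bracket -> illegal
(0,3): no bracket -> illegal
(1,1): flips 2 -> legal
(1,4): no bracket -> illegal
(2,1): flips 2 -> legal
(3,1): flips 2 -> legal
(3,4): no bracket -> illegal
(4,1): no bracket -> illegal
(4,2): no bracket -> illegal
(4,3): no bracket -> illegal
W mobility = 3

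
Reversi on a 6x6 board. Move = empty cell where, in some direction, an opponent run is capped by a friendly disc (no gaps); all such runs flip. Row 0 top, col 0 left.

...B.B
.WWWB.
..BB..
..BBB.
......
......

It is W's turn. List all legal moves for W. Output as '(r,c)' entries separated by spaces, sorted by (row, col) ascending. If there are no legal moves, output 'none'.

(0,2): no bracket -> illegal
(0,4): no bracket -> illegal
(1,5): flips 1 -> legal
(2,1): no bracket -> illegal
(2,4): no bracket -> illegal
(2,5): no bracket -> illegal
(3,1): flips 1 -> legal
(3,5): no bracket -> illegal
(4,1): no bracket -> illegal
(4,2): flips 2 -> legal
(4,3): flips 2 -> legal
(4,4): flips 2 -> legal
(4,5): flips 2 -> legal

Answer: (1,5) (3,1) (4,2) (4,3) (4,4) (4,5)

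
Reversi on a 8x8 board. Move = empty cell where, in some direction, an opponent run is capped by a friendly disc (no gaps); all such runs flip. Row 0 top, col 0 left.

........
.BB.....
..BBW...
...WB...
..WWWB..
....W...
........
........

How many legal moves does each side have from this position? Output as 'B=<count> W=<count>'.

Answer: B=9 W=7

Derivation:
-- B to move --
(1,3): no bracket -> illegal
(1,4): flips 1 -> legal
(1,5): no bracket -> illegal
(2,5): flips 1 -> legal
(3,1): no bracket -> illegal
(3,2): flips 1 -> legal
(3,5): no bracket -> illegal
(4,1): flips 3 -> legal
(5,1): no bracket -> illegal
(5,2): flips 1 -> legal
(5,3): flips 2 -> legal
(5,5): flips 2 -> legal
(6,3): flips 1 -> legal
(6,4): flips 2 -> legal
(6,5): no bracket -> illegal
B mobility = 9
-- W to move --
(0,0): flips 2 -> legal
(0,1): no bracket -> illegal
(0,2): no bracket -> illegal
(0,3): no bracket -> illegal
(1,0): no bracket -> illegal
(1,3): flips 1 -> legal
(1,4): no bracket -> illegal
(2,0): no bracket -> illegal
(2,1): flips 2 -> legal
(2,5): flips 1 -> legal
(3,1): no bracket -> illegal
(3,2): no bracket -> illegal
(3,5): flips 1 -> legal
(3,6): flips 1 -> legal
(4,6): flips 1 -> legal
(5,5): no bracket -> illegal
(5,6): no bracket -> illegal
W mobility = 7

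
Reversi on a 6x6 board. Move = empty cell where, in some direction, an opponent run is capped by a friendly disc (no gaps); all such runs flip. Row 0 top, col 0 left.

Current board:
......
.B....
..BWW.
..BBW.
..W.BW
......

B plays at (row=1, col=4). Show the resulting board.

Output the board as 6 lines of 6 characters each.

Answer: ......
.B..B.
..BBB.
..BBB.
..W.BW
......

Derivation:
Place B at (1,4); scan 8 dirs for brackets.
Dir NW: first cell '.' (not opp) -> no flip
Dir N: first cell '.' (not opp) -> no flip
Dir NE: first cell '.' (not opp) -> no flip
Dir W: first cell '.' (not opp) -> no flip
Dir E: first cell '.' (not opp) -> no flip
Dir SW: opp run (2,3) capped by B -> flip
Dir S: opp run (2,4) (3,4) capped by B -> flip
Dir SE: first cell '.' (not opp) -> no flip
All flips: (2,3) (2,4) (3,4)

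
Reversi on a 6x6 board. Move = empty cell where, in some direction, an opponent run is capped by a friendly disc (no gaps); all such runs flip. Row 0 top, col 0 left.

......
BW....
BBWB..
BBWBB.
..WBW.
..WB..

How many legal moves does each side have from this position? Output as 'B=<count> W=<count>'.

-- B to move --
(0,0): flips 2 -> legal
(0,1): flips 1 -> legal
(0,2): flips 1 -> legal
(1,2): flips 1 -> legal
(1,3): flips 1 -> legal
(3,5): flips 1 -> legal
(4,1): flips 2 -> legal
(4,5): flips 1 -> legal
(5,1): flips 2 -> legal
(5,4): flips 1 -> legal
(5,5): flips 1 -> legal
B mobility = 11
-- W to move --
(0,0): no bracket -> illegal
(0,1): no bracket -> illegal
(1,2): no bracket -> illegal
(1,3): no bracket -> illegal
(1,4): flips 1 -> legal
(2,4): flips 3 -> legal
(2,5): flips 2 -> legal
(3,5): flips 2 -> legal
(4,0): flips 1 -> legal
(4,1): flips 2 -> legal
(4,5): no bracket -> illegal
(5,4): flips 2 -> legal
W mobility = 7

Answer: B=11 W=7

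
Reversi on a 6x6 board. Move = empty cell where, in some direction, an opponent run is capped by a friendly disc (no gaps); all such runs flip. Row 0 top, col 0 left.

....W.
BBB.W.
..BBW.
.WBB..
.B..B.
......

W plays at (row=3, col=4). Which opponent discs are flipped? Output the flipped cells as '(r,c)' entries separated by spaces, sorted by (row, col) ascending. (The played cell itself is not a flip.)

Dir NW: opp run (2,3) (1,2), next='.' -> no flip
Dir N: first cell 'W' (not opp) -> no flip
Dir NE: first cell '.' (not opp) -> no flip
Dir W: opp run (3,3) (3,2) capped by W -> flip
Dir E: first cell '.' (not opp) -> no flip
Dir SW: first cell '.' (not opp) -> no flip
Dir S: opp run (4,4), next='.' -> no flip
Dir SE: first cell '.' (not opp) -> no flip

Answer: (3,2) (3,3)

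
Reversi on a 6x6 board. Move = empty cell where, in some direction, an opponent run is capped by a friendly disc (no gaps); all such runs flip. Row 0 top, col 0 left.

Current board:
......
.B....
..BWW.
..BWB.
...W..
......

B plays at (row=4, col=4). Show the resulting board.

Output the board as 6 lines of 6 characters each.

Place B at (4,4); scan 8 dirs for brackets.
Dir NW: opp run (3,3) capped by B -> flip
Dir N: first cell 'B' (not opp) -> no flip
Dir NE: first cell '.' (not opp) -> no flip
Dir W: opp run (4,3), next='.' -> no flip
Dir E: first cell '.' (not opp) -> no flip
Dir SW: first cell '.' (not opp) -> no flip
Dir S: first cell '.' (not opp) -> no flip
Dir SE: first cell '.' (not opp) -> no flip
All flips: (3,3)

Answer: ......
.B....
..BWW.
..BBB.
...WB.
......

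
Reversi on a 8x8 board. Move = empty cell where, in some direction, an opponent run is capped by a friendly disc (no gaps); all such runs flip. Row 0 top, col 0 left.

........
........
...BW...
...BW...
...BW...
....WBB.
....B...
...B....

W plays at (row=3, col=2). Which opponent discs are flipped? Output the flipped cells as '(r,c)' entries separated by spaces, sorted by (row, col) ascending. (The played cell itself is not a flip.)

Dir NW: first cell '.' (not opp) -> no flip
Dir N: first cell '.' (not opp) -> no flip
Dir NE: opp run (2,3), next='.' -> no flip
Dir W: first cell '.' (not opp) -> no flip
Dir E: opp run (3,3) capped by W -> flip
Dir SW: first cell '.' (not opp) -> no flip
Dir S: first cell '.' (not opp) -> no flip
Dir SE: opp run (4,3) capped by W -> flip

Answer: (3,3) (4,3)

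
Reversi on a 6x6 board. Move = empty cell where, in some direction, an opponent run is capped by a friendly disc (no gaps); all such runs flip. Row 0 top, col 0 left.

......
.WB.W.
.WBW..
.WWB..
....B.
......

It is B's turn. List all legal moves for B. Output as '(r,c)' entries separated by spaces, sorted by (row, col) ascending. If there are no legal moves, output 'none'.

Answer: (0,0) (1,0) (1,3) (2,0) (2,4) (3,0) (3,4) (4,0) (4,2)

Derivation:
(0,0): flips 1 -> legal
(0,1): no bracket -> illegal
(0,2): no bracket -> illegal
(0,3): no bracket -> illegal
(0,4): no bracket -> illegal
(0,5): no bracket -> illegal
(1,0): flips 1 -> legal
(1,3): flips 1 -> legal
(1,5): no bracket -> illegal
(2,0): flips 1 -> legal
(2,4): flips 1 -> legal
(2,5): no bracket -> illegal
(3,0): flips 3 -> legal
(3,4): flips 1 -> legal
(4,0): flips 1 -> legal
(4,1): no bracket -> illegal
(4,2): flips 1 -> legal
(4,3): no bracket -> illegal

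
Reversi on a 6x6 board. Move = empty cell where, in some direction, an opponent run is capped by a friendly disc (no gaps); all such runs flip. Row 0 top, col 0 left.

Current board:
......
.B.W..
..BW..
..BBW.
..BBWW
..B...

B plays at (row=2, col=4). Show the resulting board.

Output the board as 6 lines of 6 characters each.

Place B at (2,4); scan 8 dirs for brackets.
Dir NW: opp run (1,3), next='.' -> no flip
Dir N: first cell '.' (not opp) -> no flip
Dir NE: first cell '.' (not opp) -> no flip
Dir W: opp run (2,3) capped by B -> flip
Dir E: first cell '.' (not opp) -> no flip
Dir SW: first cell 'B' (not opp) -> no flip
Dir S: opp run (3,4) (4,4), next='.' -> no flip
Dir SE: first cell '.' (not opp) -> no flip
All flips: (2,3)

Answer: ......
.B.W..
..BBB.
..BBW.
..BBWW
..B...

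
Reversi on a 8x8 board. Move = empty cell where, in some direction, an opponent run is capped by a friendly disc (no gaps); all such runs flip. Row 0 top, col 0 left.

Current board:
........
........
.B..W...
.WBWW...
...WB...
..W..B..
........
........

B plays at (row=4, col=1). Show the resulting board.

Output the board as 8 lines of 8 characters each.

Place B at (4,1); scan 8 dirs for brackets.
Dir NW: first cell '.' (not opp) -> no flip
Dir N: opp run (3,1) capped by B -> flip
Dir NE: first cell 'B' (not opp) -> no flip
Dir W: first cell '.' (not opp) -> no flip
Dir E: first cell '.' (not opp) -> no flip
Dir SW: first cell '.' (not opp) -> no flip
Dir S: first cell '.' (not opp) -> no flip
Dir SE: opp run (5,2), next='.' -> no flip
All flips: (3,1)

Answer: ........
........
.B..W...
.BBWW...
.B.WB...
..W..B..
........
........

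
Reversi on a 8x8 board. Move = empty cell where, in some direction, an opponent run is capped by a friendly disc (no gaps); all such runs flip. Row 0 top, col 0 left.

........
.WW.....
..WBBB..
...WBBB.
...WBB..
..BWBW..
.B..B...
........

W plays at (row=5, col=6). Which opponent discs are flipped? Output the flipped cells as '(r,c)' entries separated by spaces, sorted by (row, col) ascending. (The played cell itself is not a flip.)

Answer: (2,3) (3,4) (4,5)

Derivation:
Dir NW: opp run (4,5) (3,4) (2,3) capped by W -> flip
Dir N: first cell '.' (not opp) -> no flip
Dir NE: first cell '.' (not opp) -> no flip
Dir W: first cell 'W' (not opp) -> no flip
Dir E: first cell '.' (not opp) -> no flip
Dir SW: first cell '.' (not opp) -> no flip
Dir S: first cell '.' (not opp) -> no flip
Dir SE: first cell '.' (not opp) -> no flip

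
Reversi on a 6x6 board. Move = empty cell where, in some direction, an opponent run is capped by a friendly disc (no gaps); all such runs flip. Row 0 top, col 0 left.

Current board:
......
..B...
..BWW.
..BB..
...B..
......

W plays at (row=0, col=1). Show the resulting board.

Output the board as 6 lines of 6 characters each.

Place W at (0,1); scan 8 dirs for brackets.
Dir NW: edge -> no flip
Dir N: edge -> no flip
Dir NE: edge -> no flip
Dir W: first cell '.' (not opp) -> no flip
Dir E: first cell '.' (not opp) -> no flip
Dir SW: first cell '.' (not opp) -> no flip
Dir S: first cell '.' (not opp) -> no flip
Dir SE: opp run (1,2) capped by W -> flip
All flips: (1,2)

Answer: .W....
..W...
..BWW.
..BB..
...B..
......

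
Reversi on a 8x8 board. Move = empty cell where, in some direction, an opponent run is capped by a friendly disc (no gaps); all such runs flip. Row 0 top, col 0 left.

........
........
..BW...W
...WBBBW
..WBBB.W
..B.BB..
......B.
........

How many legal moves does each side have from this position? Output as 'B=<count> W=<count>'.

-- B to move --
(1,2): flips 1 -> legal
(1,3): flips 2 -> legal
(1,4): no bracket -> illegal
(1,6): no bracket -> illegal
(1,7): no bracket -> illegal
(2,4): flips 1 -> legal
(2,6): no bracket -> illegal
(3,1): no bracket -> illegal
(3,2): flips 2 -> legal
(4,1): flips 1 -> legal
(4,6): no bracket -> illegal
(5,1): no bracket -> illegal
(5,3): no bracket -> illegal
(5,6): no bracket -> illegal
(5,7): no bracket -> illegal
B mobility = 5
-- W to move --
(1,1): flips 1 -> legal
(1,2): no bracket -> illegal
(1,3): no bracket -> illegal
(2,1): flips 1 -> legal
(2,4): no bracket -> illegal
(2,5): flips 1 -> legal
(2,6): no bracket -> illegal
(3,1): no bracket -> illegal
(3,2): no bracket -> illegal
(4,1): no bracket -> illegal
(4,6): flips 3 -> legal
(5,1): no bracket -> illegal
(5,3): flips 1 -> legal
(5,6): flips 2 -> legal
(5,7): no bracket -> illegal
(6,1): no bracket -> illegal
(6,2): flips 1 -> legal
(6,3): flips 3 -> legal
(6,4): no bracket -> illegal
(6,5): no bracket -> illegal
(6,7): no bracket -> illegal
(7,5): no bracket -> illegal
(7,6): no bracket -> illegal
(7,7): flips 3 -> legal
W mobility = 9

Answer: B=5 W=9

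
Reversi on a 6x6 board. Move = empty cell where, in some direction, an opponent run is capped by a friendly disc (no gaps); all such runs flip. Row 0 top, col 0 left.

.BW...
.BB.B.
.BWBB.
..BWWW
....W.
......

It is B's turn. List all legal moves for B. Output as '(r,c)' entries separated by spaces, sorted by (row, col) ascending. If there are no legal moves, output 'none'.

(0,3): flips 1 -> legal
(1,3): no bracket -> illegal
(2,5): no bracket -> illegal
(3,1): no bracket -> illegal
(4,2): flips 1 -> legal
(4,3): flips 1 -> legal
(4,5): flips 1 -> legal
(5,3): no bracket -> illegal
(5,4): flips 2 -> legal
(5,5): flips 3 -> legal

Answer: (0,3) (4,2) (4,3) (4,5) (5,4) (5,5)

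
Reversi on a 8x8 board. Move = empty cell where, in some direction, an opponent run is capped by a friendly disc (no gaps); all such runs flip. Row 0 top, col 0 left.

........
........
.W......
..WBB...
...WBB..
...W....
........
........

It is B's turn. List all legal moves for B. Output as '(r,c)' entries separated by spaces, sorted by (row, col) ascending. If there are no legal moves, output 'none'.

Answer: (3,1) (4,2) (5,2) (6,2) (6,3)

Derivation:
(1,0): no bracket -> illegal
(1,1): no bracket -> illegal
(1,2): no bracket -> illegal
(2,0): no bracket -> illegal
(2,2): no bracket -> illegal
(2,3): no bracket -> illegal
(3,0): no bracket -> illegal
(3,1): flips 1 -> legal
(4,1): no bracket -> illegal
(4,2): flips 1 -> legal
(5,2): flips 1 -> legal
(5,4): no bracket -> illegal
(6,2): flips 1 -> legal
(6,3): flips 2 -> legal
(6,4): no bracket -> illegal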